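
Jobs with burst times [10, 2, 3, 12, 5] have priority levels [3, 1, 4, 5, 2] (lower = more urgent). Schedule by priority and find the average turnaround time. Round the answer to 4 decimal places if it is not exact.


Sort by priority (ascending = highest first):
Order: [(1, 2), (2, 5), (3, 10), (4, 3), (5, 12)]
Completion times:
  Priority 1, burst=2, C=2
  Priority 2, burst=5, C=7
  Priority 3, burst=10, C=17
  Priority 4, burst=3, C=20
  Priority 5, burst=12, C=32
Average turnaround = 78/5 = 15.6

15.6


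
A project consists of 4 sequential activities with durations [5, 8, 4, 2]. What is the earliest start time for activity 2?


Activity 2 starts after activities 1 through 1 complete.
Predecessor durations: [5]
ES = 5 = 5

5


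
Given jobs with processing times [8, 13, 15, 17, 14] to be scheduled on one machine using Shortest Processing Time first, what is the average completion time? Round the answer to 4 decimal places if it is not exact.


Sort jobs by processing time (SPT order): [8, 13, 14, 15, 17]
Compute completion times sequentially:
  Job 1: processing = 8, completes at 8
  Job 2: processing = 13, completes at 21
  Job 3: processing = 14, completes at 35
  Job 4: processing = 15, completes at 50
  Job 5: processing = 17, completes at 67
Sum of completion times = 181
Average completion time = 181/5 = 36.2

36.2


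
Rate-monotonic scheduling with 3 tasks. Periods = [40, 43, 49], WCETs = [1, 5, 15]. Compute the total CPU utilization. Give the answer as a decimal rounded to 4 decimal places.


Compute individual utilizations (exact fractions):
  Task 1: C/T = 1/40 (approx. 0.025)
  Task 2: C/T = 5/43 (approx. 0.1163)
  Task 3: C/T = 15/49 (approx. 0.3061)
Total utilization U = 1/40 + 5/43 + 15/49 = 37707/84280
Rounded to 4 decimal places: U = 0.4474
RM (Liu & Layland) bound for 3 tasks = 0.779763; compare with U = 37707/84280 (approx. 0.447402)
U <= bound, so schedulable by RM sufficient condition.

0.4474


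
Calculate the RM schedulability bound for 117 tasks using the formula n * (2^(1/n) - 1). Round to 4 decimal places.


Compute 2^(1/117) = 1.0059419185
Subtract 1: 1.0059419185 - 1 = 0.0059419185
Multiply by n: 117 * 0.0059419185 = 0.6952044645
Round to 4 dp: 0.6952

0.6952


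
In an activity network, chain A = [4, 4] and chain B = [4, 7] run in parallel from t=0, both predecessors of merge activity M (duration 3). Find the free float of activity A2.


ES(A2) = sum of predecessors on chain A = 4
EF(A2) = ES + duration = 4 + 4 = 8
Successor of A2 is M. ES(M) = max(sum(A), sum(B)) = max(8, 11) = 11
Free float = ES(successor) - EF(current) = 11 - 8 = 3

3


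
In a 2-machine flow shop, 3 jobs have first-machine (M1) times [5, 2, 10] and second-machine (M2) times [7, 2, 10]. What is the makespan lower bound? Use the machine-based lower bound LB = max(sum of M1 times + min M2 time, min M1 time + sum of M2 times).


LB1 = sum(M1 times) + min(M2 times) = 17 + 2 = 19
LB2 = min(M1 times) + sum(M2 times) = 2 + 19 = 21
Lower bound = max(LB1, LB2) = max(19, 21) = 21

21


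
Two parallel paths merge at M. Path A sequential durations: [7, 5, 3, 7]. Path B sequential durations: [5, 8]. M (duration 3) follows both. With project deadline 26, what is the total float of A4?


Forward pass: ES(A4) = sum of predecessors on chain A = 15
EF = ES + duration = 15 + 7 = 22
Backward pass: LF(M) = deadline = 26; LS(M) = 26 - 3 = 23
LF(A4) = LS(M) - sum(successors on chain A) = 23 - 0 = 23
LS = LF - duration = 23 - 7 = 16
Total float = LS - ES = 16 - 15 = 1

1


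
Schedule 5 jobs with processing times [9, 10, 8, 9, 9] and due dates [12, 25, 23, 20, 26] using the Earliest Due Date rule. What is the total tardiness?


Sort by due date (EDD order): [(9, 12), (9, 20), (8, 23), (10, 25), (9, 26)]
Compute completion times and tardiness:
  Job 1: p=9, d=12, C=9, tardiness=max(0,9-12)=0
  Job 2: p=9, d=20, C=18, tardiness=max(0,18-20)=0
  Job 3: p=8, d=23, C=26, tardiness=max(0,26-23)=3
  Job 4: p=10, d=25, C=36, tardiness=max(0,36-25)=11
  Job 5: p=9, d=26, C=45, tardiness=max(0,45-26)=19
Total tardiness = 33

33


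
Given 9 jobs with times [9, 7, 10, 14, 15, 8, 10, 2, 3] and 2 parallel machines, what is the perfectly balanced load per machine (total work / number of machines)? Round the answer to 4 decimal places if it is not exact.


Total processing time = 9 + 7 + 10 + 14 + 15 + 8 + 10 + 2 + 3 = 78
Number of machines = 2
Ideal balanced load = 78 / 2 = 39.0

39.0


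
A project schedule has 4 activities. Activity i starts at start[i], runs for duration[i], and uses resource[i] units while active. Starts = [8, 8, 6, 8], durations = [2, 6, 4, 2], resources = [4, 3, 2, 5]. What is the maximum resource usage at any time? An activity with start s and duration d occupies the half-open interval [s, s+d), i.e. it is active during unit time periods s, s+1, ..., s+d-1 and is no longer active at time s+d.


Each activity i is active on [start_i, start_i + duration_i).
Compute total resource usage per time slot:
  t=0: active resources = [], total = 0
  t=1: active resources = [], total = 0
  t=2: active resources = [], total = 0
  t=3: active resources = [], total = 0
  t=4: active resources = [], total = 0
  t=5: active resources = [], total = 0
  t=6: active resources = [2], total = 2
  t=7: active resources = [2], total = 2
  t=8: active resources = [4, 3, 2, 5], total = 14
  t=9: active resources = [4, 3, 2, 5], total = 14
  t=10: active resources = [3], total = 3
  t=11: active resources = [3], total = 3
  t=12: active resources = [3], total = 3
  t=13: active resources = [3], total = 3
Peak resource demand = 14

14


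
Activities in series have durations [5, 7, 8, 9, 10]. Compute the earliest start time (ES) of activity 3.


Activity 3 starts after activities 1 through 2 complete.
Predecessor durations: [5, 7]
ES = 5 + 7 = 12

12


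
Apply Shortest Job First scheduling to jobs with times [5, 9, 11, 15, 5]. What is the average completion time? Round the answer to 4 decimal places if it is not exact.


SJF order (ascending): [5, 5, 9, 11, 15]
Completion times:
  Job 1: burst=5, C=5
  Job 2: burst=5, C=10
  Job 3: burst=9, C=19
  Job 4: burst=11, C=30
  Job 5: burst=15, C=45
Average completion = 109/5 = 21.8

21.8


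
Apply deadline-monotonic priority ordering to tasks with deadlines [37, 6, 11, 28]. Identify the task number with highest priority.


Sort tasks by relative deadline (ascending):
  Task 2: deadline = 6
  Task 3: deadline = 11
  Task 4: deadline = 28
  Task 1: deadline = 37
Priority order (highest first): [2, 3, 4, 1]
Highest priority task = 2

2


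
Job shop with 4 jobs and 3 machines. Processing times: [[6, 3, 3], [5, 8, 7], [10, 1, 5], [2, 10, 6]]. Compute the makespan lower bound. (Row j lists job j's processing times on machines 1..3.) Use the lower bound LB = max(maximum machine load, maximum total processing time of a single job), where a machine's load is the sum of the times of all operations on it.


Machine loads:
  Machine 1: 6 + 5 + 10 + 2 = 23
  Machine 2: 3 + 8 + 1 + 10 = 22
  Machine 3: 3 + 7 + 5 + 6 = 21
Max machine load = 23
Job totals:
  Job 1: 12
  Job 2: 20
  Job 3: 16
  Job 4: 18
Max job total = 20
Lower bound = max(23, 20) = 23

23


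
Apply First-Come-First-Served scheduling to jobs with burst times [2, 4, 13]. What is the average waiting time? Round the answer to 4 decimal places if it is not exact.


FCFS order (as given): [2, 4, 13]
Waiting times:
  Job 1: wait = 0
  Job 2: wait = 2
  Job 3: wait = 6
Sum of waiting times = 8
Average waiting time = 8/3 = 2.6667

2.6667


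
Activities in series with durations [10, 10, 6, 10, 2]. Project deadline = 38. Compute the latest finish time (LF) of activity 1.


LF(activity 1) = deadline - sum of successor durations
Successors: activities 2 through 5 with durations [10, 6, 10, 2]
Sum of successor durations = 28
LF = 38 - 28 = 10

10


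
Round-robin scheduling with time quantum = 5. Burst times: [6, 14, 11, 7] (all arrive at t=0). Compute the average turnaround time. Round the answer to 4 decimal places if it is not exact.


Time quantum = 5
Execution trace:
  J1 runs 5 units, time = 5
  J2 runs 5 units, time = 10
  J3 runs 5 units, time = 15
  J4 runs 5 units, time = 20
  J1 runs 1 units, time = 21
  J2 runs 5 units, time = 26
  J3 runs 5 units, time = 31
  J4 runs 2 units, time = 33
  J2 runs 4 units, time = 37
  J3 runs 1 units, time = 38
Finish times: [21, 37, 38, 33]
Average turnaround = 129/4 = 32.25

32.25


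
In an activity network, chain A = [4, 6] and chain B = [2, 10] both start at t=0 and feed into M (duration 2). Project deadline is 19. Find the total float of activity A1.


Forward pass: ES(A1) = sum of predecessors on chain A = 0
EF = ES + duration = 0 + 4 = 4
Backward pass: LF(M) = deadline = 19; LS(M) = 19 - 2 = 17
LF(A1) = LS(M) - sum(successors on chain A) = 17 - 6 = 11
LS = LF - duration = 11 - 4 = 7
Total float = LS - ES = 7 - 0 = 7

7


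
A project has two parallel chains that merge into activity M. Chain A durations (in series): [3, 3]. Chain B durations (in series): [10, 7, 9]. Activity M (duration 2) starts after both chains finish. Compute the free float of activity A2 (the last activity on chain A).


ES(A2) = sum of predecessors on chain A = 3
EF(A2) = ES + duration = 3 + 3 = 6
Successor of A2 is M. ES(M) = max(sum(A), sum(B)) = max(6, 26) = 26
Free float = ES(successor) - EF(current) = 26 - 6 = 20

20


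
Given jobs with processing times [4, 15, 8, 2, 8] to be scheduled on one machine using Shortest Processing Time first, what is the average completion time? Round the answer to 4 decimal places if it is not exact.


Sort jobs by processing time (SPT order): [2, 4, 8, 8, 15]
Compute completion times sequentially:
  Job 1: processing = 2, completes at 2
  Job 2: processing = 4, completes at 6
  Job 3: processing = 8, completes at 14
  Job 4: processing = 8, completes at 22
  Job 5: processing = 15, completes at 37
Sum of completion times = 81
Average completion time = 81/5 = 16.2

16.2


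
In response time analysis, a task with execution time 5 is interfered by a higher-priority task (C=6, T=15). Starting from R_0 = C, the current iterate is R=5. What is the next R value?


R_next = C + ceil(R_prev / T_hp) * C_hp
ceil(5 / 15) = ceil(0.3333) = 1
Interference = 1 * 6 = 6
R_next = 5 + 6 = 11

11


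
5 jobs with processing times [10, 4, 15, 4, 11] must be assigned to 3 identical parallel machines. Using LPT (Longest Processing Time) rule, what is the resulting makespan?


Sort jobs in decreasing order (LPT): [15, 11, 10, 4, 4]
Assign each job to the least loaded machine:
  Machine 1: jobs [15], load = 15
  Machine 2: jobs [11, 4], load = 15
  Machine 3: jobs [10, 4], load = 14
Makespan = max load = 15

15


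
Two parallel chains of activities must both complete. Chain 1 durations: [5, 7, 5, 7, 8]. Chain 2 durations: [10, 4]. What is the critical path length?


Path A total = 5 + 7 + 5 + 7 + 8 = 32
Path B total = 10 + 4 = 14
Critical path = longest path = max(32, 14) = 32

32


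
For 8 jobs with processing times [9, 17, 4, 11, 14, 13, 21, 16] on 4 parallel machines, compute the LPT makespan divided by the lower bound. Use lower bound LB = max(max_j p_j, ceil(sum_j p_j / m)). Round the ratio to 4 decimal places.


LPT order: [21, 17, 16, 14, 13, 11, 9, 4]
Machine loads after assignment: [25, 26, 27, 27]
LPT makespan = 27
Lower bound = max(max_job, ceil(total/4)) = max(21, 27) = 27
Ratio = 27 / 27 = 1.0

1.0


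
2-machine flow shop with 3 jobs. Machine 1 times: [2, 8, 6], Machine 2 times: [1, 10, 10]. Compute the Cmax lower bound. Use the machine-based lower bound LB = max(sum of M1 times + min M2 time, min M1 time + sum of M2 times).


LB1 = sum(M1 times) + min(M2 times) = 16 + 1 = 17
LB2 = min(M1 times) + sum(M2 times) = 2 + 21 = 23
Lower bound = max(LB1, LB2) = max(17, 23) = 23

23


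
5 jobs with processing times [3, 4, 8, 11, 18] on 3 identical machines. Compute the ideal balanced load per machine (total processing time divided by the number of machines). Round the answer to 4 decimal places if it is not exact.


Total processing time = 3 + 4 + 8 + 11 + 18 = 44
Number of machines = 3
Ideal balanced load = 44 / 3 = 14.6667

14.6667


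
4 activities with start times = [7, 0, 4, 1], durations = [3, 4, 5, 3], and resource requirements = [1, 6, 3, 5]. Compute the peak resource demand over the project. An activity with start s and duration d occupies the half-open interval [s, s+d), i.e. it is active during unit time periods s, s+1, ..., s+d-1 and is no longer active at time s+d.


Each activity i is active on [start_i, start_i + duration_i).
Compute total resource usage per time slot:
  t=0: active resources = [6], total = 6
  t=1: active resources = [6, 5], total = 11
  t=2: active resources = [6, 5], total = 11
  t=3: active resources = [6, 5], total = 11
  t=4: active resources = [3], total = 3
  t=5: active resources = [3], total = 3
  t=6: active resources = [3], total = 3
  t=7: active resources = [1, 3], total = 4
  t=8: active resources = [1, 3], total = 4
  t=9: active resources = [1], total = 1
Peak resource demand = 11

11


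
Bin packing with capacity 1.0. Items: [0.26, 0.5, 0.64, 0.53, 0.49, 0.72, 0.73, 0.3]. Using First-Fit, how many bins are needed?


Place items sequentially using First-Fit:
  Item 0.26 -> new Bin 1
  Item 0.5 -> Bin 1 (now 0.76)
  Item 0.64 -> new Bin 2
  Item 0.53 -> new Bin 3
  Item 0.49 -> new Bin 4
  Item 0.72 -> new Bin 5
  Item 0.73 -> new Bin 6
  Item 0.3 -> Bin 2 (now 0.94)
Total bins used = 6

6


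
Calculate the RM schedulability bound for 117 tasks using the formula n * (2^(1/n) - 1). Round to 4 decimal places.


Compute 2^(1/117) = 1.0059419185
Subtract 1: 1.0059419185 - 1 = 0.0059419185
Multiply by n: 117 * 0.0059419185 = 0.6952044645
Round to 4 dp: 0.6952

0.6952


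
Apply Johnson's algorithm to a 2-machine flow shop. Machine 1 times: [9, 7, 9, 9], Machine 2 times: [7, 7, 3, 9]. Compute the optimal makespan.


Apply Johnson's rule:
  Group 1 (a <= b): [(2, 7, 7), (4, 9, 9)]
  Group 2 (a > b): [(1, 9, 7), (3, 9, 3)]
Optimal job order: [2, 4, 1, 3]
Schedule:
  Job 2: M1 done at 7, M2 done at 14
  Job 4: M1 done at 16, M2 done at 25
  Job 1: M1 done at 25, M2 done at 32
  Job 3: M1 done at 34, M2 done at 37
Makespan = 37

37


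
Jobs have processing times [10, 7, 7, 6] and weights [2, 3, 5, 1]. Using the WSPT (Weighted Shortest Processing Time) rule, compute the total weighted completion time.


Compute p/w ratios and sort ascending (WSPT): [(7, 5), (7, 3), (10, 2), (6, 1)]
Compute weighted completion times:
  Job (p=7,w=5): C=7, w*C=5*7=35
  Job (p=7,w=3): C=14, w*C=3*14=42
  Job (p=10,w=2): C=24, w*C=2*24=48
  Job (p=6,w=1): C=30, w*C=1*30=30
Total weighted completion time = 155

155


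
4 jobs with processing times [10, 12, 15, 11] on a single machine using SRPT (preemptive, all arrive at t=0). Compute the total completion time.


Since all jobs arrive at t=0, SRPT equals SPT ordering.
SPT order: [10, 11, 12, 15]
Completion times:
  Job 1: p=10, C=10
  Job 2: p=11, C=21
  Job 3: p=12, C=33
  Job 4: p=15, C=48
Total completion time = 10 + 21 + 33 + 48 = 112

112


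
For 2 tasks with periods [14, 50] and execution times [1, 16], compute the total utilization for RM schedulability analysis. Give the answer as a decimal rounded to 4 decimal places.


Compute individual utilizations (exact fractions):
  Task 1: C/T = 1/14 (approx. 0.0714)
  Task 2: C/T = 16/50 = 8/25 (approx. 0.32)
Total utilization U = 1/14 + 8/25 = 137/350
Rounded to 4 decimal places: U = 0.3914
RM (Liu & Layland) bound for 2 tasks = 0.828427; compare with U = 137/350 (approx. 0.391429)
U <= bound, so schedulable by RM sufficient condition.

0.3914


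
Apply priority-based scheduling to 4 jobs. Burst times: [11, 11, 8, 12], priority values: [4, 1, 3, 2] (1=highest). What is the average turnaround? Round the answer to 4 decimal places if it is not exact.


Sort by priority (ascending = highest first):
Order: [(1, 11), (2, 12), (3, 8), (4, 11)]
Completion times:
  Priority 1, burst=11, C=11
  Priority 2, burst=12, C=23
  Priority 3, burst=8, C=31
  Priority 4, burst=11, C=42
Average turnaround = 107/4 = 26.75

26.75


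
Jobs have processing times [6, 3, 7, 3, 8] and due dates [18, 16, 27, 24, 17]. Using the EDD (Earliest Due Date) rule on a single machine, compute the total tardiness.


Sort by due date (EDD order): [(3, 16), (8, 17), (6, 18), (3, 24), (7, 27)]
Compute completion times and tardiness:
  Job 1: p=3, d=16, C=3, tardiness=max(0,3-16)=0
  Job 2: p=8, d=17, C=11, tardiness=max(0,11-17)=0
  Job 3: p=6, d=18, C=17, tardiness=max(0,17-18)=0
  Job 4: p=3, d=24, C=20, tardiness=max(0,20-24)=0
  Job 5: p=7, d=27, C=27, tardiness=max(0,27-27)=0
Total tardiness = 0

0


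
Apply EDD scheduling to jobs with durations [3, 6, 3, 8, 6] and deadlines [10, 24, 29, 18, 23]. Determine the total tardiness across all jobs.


Sort by due date (EDD order): [(3, 10), (8, 18), (6, 23), (6, 24), (3, 29)]
Compute completion times and tardiness:
  Job 1: p=3, d=10, C=3, tardiness=max(0,3-10)=0
  Job 2: p=8, d=18, C=11, tardiness=max(0,11-18)=0
  Job 3: p=6, d=23, C=17, tardiness=max(0,17-23)=0
  Job 4: p=6, d=24, C=23, tardiness=max(0,23-24)=0
  Job 5: p=3, d=29, C=26, tardiness=max(0,26-29)=0
Total tardiness = 0

0


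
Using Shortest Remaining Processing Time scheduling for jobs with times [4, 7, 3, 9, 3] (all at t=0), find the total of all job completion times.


Since all jobs arrive at t=0, SRPT equals SPT ordering.
SPT order: [3, 3, 4, 7, 9]
Completion times:
  Job 1: p=3, C=3
  Job 2: p=3, C=6
  Job 3: p=4, C=10
  Job 4: p=7, C=17
  Job 5: p=9, C=26
Total completion time = 3 + 6 + 10 + 17 + 26 = 62

62


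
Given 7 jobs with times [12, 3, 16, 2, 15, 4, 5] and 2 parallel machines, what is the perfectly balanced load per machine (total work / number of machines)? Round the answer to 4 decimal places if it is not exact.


Total processing time = 12 + 3 + 16 + 2 + 15 + 4 + 5 = 57
Number of machines = 2
Ideal balanced load = 57 / 2 = 28.5

28.5


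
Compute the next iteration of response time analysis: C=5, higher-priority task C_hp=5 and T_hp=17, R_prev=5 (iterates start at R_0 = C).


R_next = C + ceil(R_prev / T_hp) * C_hp
ceil(5 / 17) = ceil(0.2941) = 1
Interference = 1 * 5 = 5
R_next = 5 + 5 = 10

10


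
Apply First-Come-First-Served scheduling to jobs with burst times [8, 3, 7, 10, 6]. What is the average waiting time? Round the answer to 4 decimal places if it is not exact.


FCFS order (as given): [8, 3, 7, 10, 6]
Waiting times:
  Job 1: wait = 0
  Job 2: wait = 8
  Job 3: wait = 11
  Job 4: wait = 18
  Job 5: wait = 28
Sum of waiting times = 65
Average waiting time = 65/5 = 13.0

13.0


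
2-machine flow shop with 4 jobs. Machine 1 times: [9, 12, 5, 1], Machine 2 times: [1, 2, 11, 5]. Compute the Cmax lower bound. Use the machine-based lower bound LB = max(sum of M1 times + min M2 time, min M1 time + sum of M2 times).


LB1 = sum(M1 times) + min(M2 times) = 27 + 1 = 28
LB2 = min(M1 times) + sum(M2 times) = 1 + 19 = 20
Lower bound = max(LB1, LB2) = max(28, 20) = 28

28


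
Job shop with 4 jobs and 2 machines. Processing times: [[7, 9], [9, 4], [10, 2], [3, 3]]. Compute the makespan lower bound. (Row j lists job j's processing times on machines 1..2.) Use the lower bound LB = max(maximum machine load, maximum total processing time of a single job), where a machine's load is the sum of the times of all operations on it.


Machine loads:
  Machine 1: 7 + 9 + 10 + 3 = 29
  Machine 2: 9 + 4 + 2 + 3 = 18
Max machine load = 29
Job totals:
  Job 1: 16
  Job 2: 13
  Job 3: 12
  Job 4: 6
Max job total = 16
Lower bound = max(29, 16) = 29

29


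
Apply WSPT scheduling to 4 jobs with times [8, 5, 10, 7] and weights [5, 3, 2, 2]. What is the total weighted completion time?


Compute p/w ratios and sort ascending (WSPT): [(8, 5), (5, 3), (7, 2), (10, 2)]
Compute weighted completion times:
  Job (p=8,w=5): C=8, w*C=5*8=40
  Job (p=5,w=3): C=13, w*C=3*13=39
  Job (p=7,w=2): C=20, w*C=2*20=40
  Job (p=10,w=2): C=30, w*C=2*30=60
Total weighted completion time = 179

179


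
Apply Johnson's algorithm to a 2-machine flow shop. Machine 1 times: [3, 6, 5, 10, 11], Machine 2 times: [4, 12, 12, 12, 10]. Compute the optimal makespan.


Apply Johnson's rule:
  Group 1 (a <= b): [(1, 3, 4), (3, 5, 12), (2, 6, 12), (4, 10, 12)]
  Group 2 (a > b): [(5, 11, 10)]
Optimal job order: [1, 3, 2, 4, 5]
Schedule:
  Job 1: M1 done at 3, M2 done at 7
  Job 3: M1 done at 8, M2 done at 20
  Job 2: M1 done at 14, M2 done at 32
  Job 4: M1 done at 24, M2 done at 44
  Job 5: M1 done at 35, M2 done at 54
Makespan = 54

54


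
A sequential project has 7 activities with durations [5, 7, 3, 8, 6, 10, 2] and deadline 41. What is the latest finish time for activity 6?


LF(activity 6) = deadline - sum of successor durations
Successors: activities 7 through 7 with durations [2]
Sum of successor durations = 2
LF = 41 - 2 = 39

39


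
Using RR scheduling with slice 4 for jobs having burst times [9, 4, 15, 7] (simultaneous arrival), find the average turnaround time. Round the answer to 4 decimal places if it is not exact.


Time quantum = 4
Execution trace:
  J1 runs 4 units, time = 4
  J2 runs 4 units, time = 8
  J3 runs 4 units, time = 12
  J4 runs 4 units, time = 16
  J1 runs 4 units, time = 20
  J3 runs 4 units, time = 24
  J4 runs 3 units, time = 27
  J1 runs 1 units, time = 28
  J3 runs 4 units, time = 32
  J3 runs 3 units, time = 35
Finish times: [28, 8, 35, 27]
Average turnaround = 98/4 = 24.5

24.5


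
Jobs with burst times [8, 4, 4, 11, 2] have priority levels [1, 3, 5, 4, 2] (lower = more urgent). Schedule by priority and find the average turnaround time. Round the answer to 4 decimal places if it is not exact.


Sort by priority (ascending = highest first):
Order: [(1, 8), (2, 2), (3, 4), (4, 11), (5, 4)]
Completion times:
  Priority 1, burst=8, C=8
  Priority 2, burst=2, C=10
  Priority 3, burst=4, C=14
  Priority 4, burst=11, C=25
  Priority 5, burst=4, C=29
Average turnaround = 86/5 = 17.2

17.2


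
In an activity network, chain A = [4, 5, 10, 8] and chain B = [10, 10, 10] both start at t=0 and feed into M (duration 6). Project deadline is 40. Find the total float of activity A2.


Forward pass: ES(A2) = sum of predecessors on chain A = 4
EF = ES + duration = 4 + 5 = 9
Backward pass: LF(M) = deadline = 40; LS(M) = 40 - 6 = 34
LF(A2) = LS(M) - sum(successors on chain A) = 34 - 18 = 16
LS = LF - duration = 16 - 5 = 11
Total float = LS - ES = 11 - 4 = 7

7


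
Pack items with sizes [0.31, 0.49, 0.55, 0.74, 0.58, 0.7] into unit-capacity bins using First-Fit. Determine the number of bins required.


Place items sequentially using First-Fit:
  Item 0.31 -> new Bin 1
  Item 0.49 -> Bin 1 (now 0.8)
  Item 0.55 -> new Bin 2
  Item 0.74 -> new Bin 3
  Item 0.58 -> new Bin 4
  Item 0.7 -> new Bin 5
Total bins used = 5

5


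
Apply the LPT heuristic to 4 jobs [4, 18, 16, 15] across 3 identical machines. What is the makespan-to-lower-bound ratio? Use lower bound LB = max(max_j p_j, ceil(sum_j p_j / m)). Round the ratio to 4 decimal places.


LPT order: [18, 16, 15, 4]
Machine loads after assignment: [18, 16, 19]
LPT makespan = 19
Lower bound = max(max_job, ceil(total/3)) = max(18, 18) = 18
Ratio = 19 / 18 = 1.0556

1.0556


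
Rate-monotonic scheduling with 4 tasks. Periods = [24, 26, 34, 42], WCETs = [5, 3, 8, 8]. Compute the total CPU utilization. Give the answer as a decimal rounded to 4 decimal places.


Compute individual utilizations (exact fractions):
  Task 1: C/T = 5/24 (approx. 0.2083)
  Task 2: C/T = 3/26 (approx. 0.1154)
  Task 3: C/T = 8/34 = 4/17 (approx. 0.2353)
  Task 4: C/T = 8/42 = 4/21 (approx. 0.1905)
Total utilization U = 5/24 + 3/26 + 4/17 + 4/21 = 27827/37128
Rounded to 4 decimal places: U = 0.7495
RM (Liu & Layland) bound for 4 tasks = 0.756828; compare with U = 27827/37128 (approx. 0.749488)
U <= bound, so schedulable by RM sufficient condition.

0.7495


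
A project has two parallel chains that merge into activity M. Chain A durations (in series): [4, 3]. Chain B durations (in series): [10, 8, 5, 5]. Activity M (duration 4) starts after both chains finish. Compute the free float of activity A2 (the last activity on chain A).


ES(A2) = sum of predecessors on chain A = 4
EF(A2) = ES + duration = 4 + 3 = 7
Successor of A2 is M. ES(M) = max(sum(A), sum(B)) = max(7, 28) = 28
Free float = ES(successor) - EF(current) = 28 - 7 = 21

21


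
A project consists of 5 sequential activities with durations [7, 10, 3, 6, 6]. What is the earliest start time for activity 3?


Activity 3 starts after activities 1 through 2 complete.
Predecessor durations: [7, 10]
ES = 7 + 10 = 17

17


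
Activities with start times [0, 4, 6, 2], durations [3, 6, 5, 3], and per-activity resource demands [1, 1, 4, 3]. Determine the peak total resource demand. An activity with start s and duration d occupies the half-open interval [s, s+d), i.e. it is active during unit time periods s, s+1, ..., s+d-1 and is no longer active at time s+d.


Each activity i is active on [start_i, start_i + duration_i).
Compute total resource usage per time slot:
  t=0: active resources = [1], total = 1
  t=1: active resources = [1], total = 1
  t=2: active resources = [1, 3], total = 4
  t=3: active resources = [3], total = 3
  t=4: active resources = [1, 3], total = 4
  t=5: active resources = [1], total = 1
  t=6: active resources = [1, 4], total = 5
  t=7: active resources = [1, 4], total = 5
  t=8: active resources = [1, 4], total = 5
  t=9: active resources = [1, 4], total = 5
  t=10: active resources = [4], total = 4
Peak resource demand = 5

5


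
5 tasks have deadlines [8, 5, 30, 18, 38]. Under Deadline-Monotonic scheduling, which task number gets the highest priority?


Sort tasks by relative deadline (ascending):
  Task 2: deadline = 5
  Task 1: deadline = 8
  Task 4: deadline = 18
  Task 3: deadline = 30
  Task 5: deadline = 38
Priority order (highest first): [2, 1, 4, 3, 5]
Highest priority task = 2

2


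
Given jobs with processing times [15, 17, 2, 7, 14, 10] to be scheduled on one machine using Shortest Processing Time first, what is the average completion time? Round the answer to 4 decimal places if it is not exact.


Sort jobs by processing time (SPT order): [2, 7, 10, 14, 15, 17]
Compute completion times sequentially:
  Job 1: processing = 2, completes at 2
  Job 2: processing = 7, completes at 9
  Job 3: processing = 10, completes at 19
  Job 4: processing = 14, completes at 33
  Job 5: processing = 15, completes at 48
  Job 6: processing = 17, completes at 65
Sum of completion times = 176
Average completion time = 176/6 = 29.3333

29.3333


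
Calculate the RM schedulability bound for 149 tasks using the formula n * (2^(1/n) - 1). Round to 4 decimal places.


Compute 2^(1/149) = 1.0046628318
Subtract 1: 1.0046628318 - 1 = 0.0046628318
Multiply by n: 149 * 0.0046628318 = 0.6947619382
Round to 4 dp: 0.6948

0.6948


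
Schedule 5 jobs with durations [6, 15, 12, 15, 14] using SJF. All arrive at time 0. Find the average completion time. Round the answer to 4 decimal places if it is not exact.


SJF order (ascending): [6, 12, 14, 15, 15]
Completion times:
  Job 1: burst=6, C=6
  Job 2: burst=12, C=18
  Job 3: burst=14, C=32
  Job 4: burst=15, C=47
  Job 5: burst=15, C=62
Average completion = 165/5 = 33.0

33.0


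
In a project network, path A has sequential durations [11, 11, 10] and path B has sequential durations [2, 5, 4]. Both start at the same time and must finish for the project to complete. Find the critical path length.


Path A total = 11 + 11 + 10 = 32
Path B total = 2 + 5 + 4 = 11
Critical path = longest path = max(32, 11) = 32

32


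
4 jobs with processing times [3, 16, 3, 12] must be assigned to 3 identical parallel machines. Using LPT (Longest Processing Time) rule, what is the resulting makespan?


Sort jobs in decreasing order (LPT): [16, 12, 3, 3]
Assign each job to the least loaded machine:
  Machine 1: jobs [16], load = 16
  Machine 2: jobs [12], load = 12
  Machine 3: jobs [3, 3], load = 6
Makespan = max load = 16

16


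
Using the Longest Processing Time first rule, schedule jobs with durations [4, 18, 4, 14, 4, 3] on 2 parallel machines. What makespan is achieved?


Sort jobs in decreasing order (LPT): [18, 14, 4, 4, 4, 3]
Assign each job to the least loaded machine:
  Machine 1: jobs [18, 4, 3], load = 25
  Machine 2: jobs [14, 4, 4], load = 22
Makespan = max load = 25

25


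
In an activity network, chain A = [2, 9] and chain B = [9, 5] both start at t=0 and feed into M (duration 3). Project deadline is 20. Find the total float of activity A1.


Forward pass: ES(A1) = sum of predecessors on chain A = 0
EF = ES + duration = 0 + 2 = 2
Backward pass: LF(M) = deadline = 20; LS(M) = 20 - 3 = 17
LF(A1) = LS(M) - sum(successors on chain A) = 17 - 9 = 8
LS = LF - duration = 8 - 2 = 6
Total float = LS - ES = 6 - 0 = 6

6


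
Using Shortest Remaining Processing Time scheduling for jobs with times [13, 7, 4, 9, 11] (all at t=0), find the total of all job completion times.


Since all jobs arrive at t=0, SRPT equals SPT ordering.
SPT order: [4, 7, 9, 11, 13]
Completion times:
  Job 1: p=4, C=4
  Job 2: p=7, C=11
  Job 3: p=9, C=20
  Job 4: p=11, C=31
  Job 5: p=13, C=44
Total completion time = 4 + 11 + 20 + 31 + 44 = 110

110


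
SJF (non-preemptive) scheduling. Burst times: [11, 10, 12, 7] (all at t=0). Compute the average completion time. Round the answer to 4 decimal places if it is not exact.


SJF order (ascending): [7, 10, 11, 12]
Completion times:
  Job 1: burst=7, C=7
  Job 2: burst=10, C=17
  Job 3: burst=11, C=28
  Job 4: burst=12, C=40
Average completion = 92/4 = 23.0

23.0


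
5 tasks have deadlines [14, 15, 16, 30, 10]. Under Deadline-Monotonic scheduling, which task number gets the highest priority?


Sort tasks by relative deadline (ascending):
  Task 5: deadline = 10
  Task 1: deadline = 14
  Task 2: deadline = 15
  Task 3: deadline = 16
  Task 4: deadline = 30
Priority order (highest first): [5, 1, 2, 3, 4]
Highest priority task = 5

5


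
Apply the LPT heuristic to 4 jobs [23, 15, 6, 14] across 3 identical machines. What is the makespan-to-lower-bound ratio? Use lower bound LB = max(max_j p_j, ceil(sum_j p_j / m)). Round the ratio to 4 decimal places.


LPT order: [23, 15, 14, 6]
Machine loads after assignment: [23, 15, 20]
LPT makespan = 23
Lower bound = max(max_job, ceil(total/3)) = max(23, 20) = 23
Ratio = 23 / 23 = 1.0

1.0


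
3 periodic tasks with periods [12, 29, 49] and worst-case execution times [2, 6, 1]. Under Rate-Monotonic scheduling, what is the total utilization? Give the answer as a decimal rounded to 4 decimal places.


Compute individual utilizations (exact fractions):
  Task 1: C/T = 2/12 = 1/6 (approx. 0.1667)
  Task 2: C/T = 6/29 (approx. 0.2069)
  Task 3: C/T = 1/49 (approx. 0.0204)
Total utilization U = 1/6 + 6/29 + 1/49 = 3359/8526
Rounded to 4 decimal places: U = 0.3940
RM (Liu & Layland) bound for 3 tasks = 0.779763; compare with U = 3359/8526 (approx. 0.393971)
U <= bound, so schedulable by RM sufficient condition.

0.3940


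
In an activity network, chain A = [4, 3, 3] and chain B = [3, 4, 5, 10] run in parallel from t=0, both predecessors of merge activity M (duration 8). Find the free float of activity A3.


ES(A3) = sum of predecessors on chain A = 7
EF(A3) = ES + duration = 7 + 3 = 10
Successor of A3 is M. ES(M) = max(sum(A), sum(B)) = max(10, 22) = 22
Free float = ES(successor) - EF(current) = 22 - 10 = 12

12


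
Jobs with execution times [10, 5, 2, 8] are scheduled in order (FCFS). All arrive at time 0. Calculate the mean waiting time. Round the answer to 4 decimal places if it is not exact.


FCFS order (as given): [10, 5, 2, 8]
Waiting times:
  Job 1: wait = 0
  Job 2: wait = 10
  Job 3: wait = 15
  Job 4: wait = 17
Sum of waiting times = 42
Average waiting time = 42/4 = 10.5

10.5


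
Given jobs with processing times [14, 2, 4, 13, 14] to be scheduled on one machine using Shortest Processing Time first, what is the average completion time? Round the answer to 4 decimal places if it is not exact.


Sort jobs by processing time (SPT order): [2, 4, 13, 14, 14]
Compute completion times sequentially:
  Job 1: processing = 2, completes at 2
  Job 2: processing = 4, completes at 6
  Job 3: processing = 13, completes at 19
  Job 4: processing = 14, completes at 33
  Job 5: processing = 14, completes at 47
Sum of completion times = 107
Average completion time = 107/5 = 21.4

21.4


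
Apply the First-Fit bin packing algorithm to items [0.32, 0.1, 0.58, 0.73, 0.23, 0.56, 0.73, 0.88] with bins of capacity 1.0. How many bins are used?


Place items sequentially using First-Fit:
  Item 0.32 -> new Bin 1
  Item 0.1 -> Bin 1 (now 0.42)
  Item 0.58 -> Bin 1 (now 1.0)
  Item 0.73 -> new Bin 2
  Item 0.23 -> Bin 2 (now 0.96)
  Item 0.56 -> new Bin 3
  Item 0.73 -> new Bin 4
  Item 0.88 -> new Bin 5
Total bins used = 5

5


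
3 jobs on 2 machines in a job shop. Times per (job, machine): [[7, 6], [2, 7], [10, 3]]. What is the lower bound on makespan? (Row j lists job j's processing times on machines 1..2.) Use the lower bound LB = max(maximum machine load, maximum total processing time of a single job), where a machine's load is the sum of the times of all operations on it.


Machine loads:
  Machine 1: 7 + 2 + 10 = 19
  Machine 2: 6 + 7 + 3 = 16
Max machine load = 19
Job totals:
  Job 1: 13
  Job 2: 9
  Job 3: 13
Max job total = 13
Lower bound = max(19, 13) = 19

19


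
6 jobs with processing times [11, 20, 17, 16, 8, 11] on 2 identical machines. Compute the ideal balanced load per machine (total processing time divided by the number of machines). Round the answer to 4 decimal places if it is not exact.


Total processing time = 11 + 20 + 17 + 16 + 8 + 11 = 83
Number of machines = 2
Ideal balanced load = 83 / 2 = 41.5

41.5


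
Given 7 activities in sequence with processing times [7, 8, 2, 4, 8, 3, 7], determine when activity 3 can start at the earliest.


Activity 3 starts after activities 1 through 2 complete.
Predecessor durations: [7, 8]
ES = 7 + 8 = 15

15


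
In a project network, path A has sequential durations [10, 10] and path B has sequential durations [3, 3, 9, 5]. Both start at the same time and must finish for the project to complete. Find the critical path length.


Path A total = 10 + 10 = 20
Path B total = 3 + 3 + 9 + 5 = 20
Critical path = longest path = max(20, 20) = 20

20


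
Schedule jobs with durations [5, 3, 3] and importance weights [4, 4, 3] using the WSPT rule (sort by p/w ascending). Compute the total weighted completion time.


Compute p/w ratios and sort ascending (WSPT): [(3, 4), (3, 3), (5, 4)]
Compute weighted completion times:
  Job (p=3,w=4): C=3, w*C=4*3=12
  Job (p=3,w=3): C=6, w*C=3*6=18
  Job (p=5,w=4): C=11, w*C=4*11=44
Total weighted completion time = 74

74


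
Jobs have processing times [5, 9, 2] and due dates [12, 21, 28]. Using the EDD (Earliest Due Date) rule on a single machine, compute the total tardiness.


Sort by due date (EDD order): [(5, 12), (9, 21), (2, 28)]
Compute completion times and tardiness:
  Job 1: p=5, d=12, C=5, tardiness=max(0,5-12)=0
  Job 2: p=9, d=21, C=14, tardiness=max(0,14-21)=0
  Job 3: p=2, d=28, C=16, tardiness=max(0,16-28)=0
Total tardiness = 0

0


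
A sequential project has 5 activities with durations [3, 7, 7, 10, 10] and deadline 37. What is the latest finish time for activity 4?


LF(activity 4) = deadline - sum of successor durations
Successors: activities 5 through 5 with durations [10]
Sum of successor durations = 10
LF = 37 - 10 = 27

27


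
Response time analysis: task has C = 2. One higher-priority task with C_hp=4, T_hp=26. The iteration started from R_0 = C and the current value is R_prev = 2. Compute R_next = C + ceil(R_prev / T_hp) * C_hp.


R_next = C + ceil(R_prev / T_hp) * C_hp
ceil(2 / 26) = ceil(0.0769) = 1
Interference = 1 * 4 = 4
R_next = 2 + 4 = 6

6


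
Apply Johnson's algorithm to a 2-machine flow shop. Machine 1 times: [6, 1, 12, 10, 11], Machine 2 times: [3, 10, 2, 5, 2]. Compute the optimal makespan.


Apply Johnson's rule:
  Group 1 (a <= b): [(2, 1, 10)]
  Group 2 (a > b): [(4, 10, 5), (1, 6, 3), (3, 12, 2), (5, 11, 2)]
Optimal job order: [2, 4, 1, 3, 5]
Schedule:
  Job 2: M1 done at 1, M2 done at 11
  Job 4: M1 done at 11, M2 done at 16
  Job 1: M1 done at 17, M2 done at 20
  Job 3: M1 done at 29, M2 done at 31
  Job 5: M1 done at 40, M2 done at 42
Makespan = 42

42


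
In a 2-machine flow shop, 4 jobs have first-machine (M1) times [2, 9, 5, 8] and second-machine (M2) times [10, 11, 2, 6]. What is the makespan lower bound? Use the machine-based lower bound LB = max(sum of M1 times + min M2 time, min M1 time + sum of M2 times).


LB1 = sum(M1 times) + min(M2 times) = 24 + 2 = 26
LB2 = min(M1 times) + sum(M2 times) = 2 + 29 = 31
Lower bound = max(LB1, LB2) = max(26, 31) = 31

31


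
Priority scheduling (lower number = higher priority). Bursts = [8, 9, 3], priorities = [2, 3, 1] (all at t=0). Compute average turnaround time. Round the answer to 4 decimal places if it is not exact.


Sort by priority (ascending = highest first):
Order: [(1, 3), (2, 8), (3, 9)]
Completion times:
  Priority 1, burst=3, C=3
  Priority 2, burst=8, C=11
  Priority 3, burst=9, C=20
Average turnaround = 34/3 = 11.3333

11.3333


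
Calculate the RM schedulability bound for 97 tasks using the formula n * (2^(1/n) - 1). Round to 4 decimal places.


Compute 2^(1/97) = 1.0071714397
Subtract 1: 1.0071714397 - 1 = 0.0071714397
Multiply by n: 97 * 0.0071714397 = 0.6956296509
Round to 4 dp: 0.6956

0.6956


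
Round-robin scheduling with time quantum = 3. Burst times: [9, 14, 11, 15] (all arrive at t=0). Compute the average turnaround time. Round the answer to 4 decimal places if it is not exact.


Time quantum = 3
Execution trace:
  J1 runs 3 units, time = 3
  J2 runs 3 units, time = 6
  J3 runs 3 units, time = 9
  J4 runs 3 units, time = 12
  J1 runs 3 units, time = 15
  J2 runs 3 units, time = 18
  J3 runs 3 units, time = 21
  J4 runs 3 units, time = 24
  J1 runs 3 units, time = 27
  J2 runs 3 units, time = 30
  J3 runs 3 units, time = 33
  J4 runs 3 units, time = 36
  J2 runs 3 units, time = 39
  J3 runs 2 units, time = 41
  J4 runs 3 units, time = 44
  J2 runs 2 units, time = 46
  J4 runs 3 units, time = 49
Finish times: [27, 46, 41, 49]
Average turnaround = 163/4 = 40.75

40.75


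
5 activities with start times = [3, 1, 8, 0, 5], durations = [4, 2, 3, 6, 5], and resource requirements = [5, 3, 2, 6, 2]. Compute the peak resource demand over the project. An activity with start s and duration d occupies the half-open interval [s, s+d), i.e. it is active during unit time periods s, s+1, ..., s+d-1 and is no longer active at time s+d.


Each activity i is active on [start_i, start_i + duration_i).
Compute total resource usage per time slot:
  t=0: active resources = [6], total = 6
  t=1: active resources = [3, 6], total = 9
  t=2: active resources = [3, 6], total = 9
  t=3: active resources = [5, 6], total = 11
  t=4: active resources = [5, 6], total = 11
  t=5: active resources = [5, 6, 2], total = 13
  t=6: active resources = [5, 2], total = 7
  t=7: active resources = [2], total = 2
  t=8: active resources = [2, 2], total = 4
  t=9: active resources = [2, 2], total = 4
  t=10: active resources = [2], total = 2
Peak resource demand = 13

13


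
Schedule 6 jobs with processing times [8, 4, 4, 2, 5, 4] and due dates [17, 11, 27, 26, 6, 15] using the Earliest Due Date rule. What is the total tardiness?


Sort by due date (EDD order): [(5, 6), (4, 11), (4, 15), (8, 17), (2, 26), (4, 27)]
Compute completion times and tardiness:
  Job 1: p=5, d=6, C=5, tardiness=max(0,5-6)=0
  Job 2: p=4, d=11, C=9, tardiness=max(0,9-11)=0
  Job 3: p=4, d=15, C=13, tardiness=max(0,13-15)=0
  Job 4: p=8, d=17, C=21, tardiness=max(0,21-17)=4
  Job 5: p=2, d=26, C=23, tardiness=max(0,23-26)=0
  Job 6: p=4, d=27, C=27, tardiness=max(0,27-27)=0
Total tardiness = 4

4
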